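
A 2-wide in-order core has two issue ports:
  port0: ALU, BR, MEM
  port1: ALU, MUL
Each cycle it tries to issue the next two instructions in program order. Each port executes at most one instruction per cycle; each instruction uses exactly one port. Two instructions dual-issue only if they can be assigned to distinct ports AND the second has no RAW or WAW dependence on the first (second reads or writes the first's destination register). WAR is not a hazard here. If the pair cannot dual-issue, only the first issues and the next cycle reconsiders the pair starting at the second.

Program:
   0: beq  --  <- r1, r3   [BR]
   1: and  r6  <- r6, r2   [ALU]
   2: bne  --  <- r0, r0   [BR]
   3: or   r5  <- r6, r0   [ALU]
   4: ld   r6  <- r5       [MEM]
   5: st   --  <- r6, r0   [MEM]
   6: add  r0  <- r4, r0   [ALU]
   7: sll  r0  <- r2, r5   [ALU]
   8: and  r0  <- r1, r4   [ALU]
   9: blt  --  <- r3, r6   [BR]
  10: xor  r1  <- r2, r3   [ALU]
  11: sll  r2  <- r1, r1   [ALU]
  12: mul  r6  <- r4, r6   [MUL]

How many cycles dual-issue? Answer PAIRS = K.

PAIRS = 5

#0 head=0: beq.BR+and.ALU i0+i1 2-wide
#1 head=2: bne.BR+or.ALU i2+i3 2-wide
#2 head=4: ld.MEM i4 no-port MEM/MEM
#3 head=5: st.MEM+add.ALU i5+i6 2-wide
#4 head=7: sll.ALU i7 WAW r0
#5 head=8: and.ALU+blt.BR i8+i9 2-wide
#6 head=10: xor.ALU i10 RAW r1
#7 head=11: sll.ALU+mul.MUL i11+i12 2-wide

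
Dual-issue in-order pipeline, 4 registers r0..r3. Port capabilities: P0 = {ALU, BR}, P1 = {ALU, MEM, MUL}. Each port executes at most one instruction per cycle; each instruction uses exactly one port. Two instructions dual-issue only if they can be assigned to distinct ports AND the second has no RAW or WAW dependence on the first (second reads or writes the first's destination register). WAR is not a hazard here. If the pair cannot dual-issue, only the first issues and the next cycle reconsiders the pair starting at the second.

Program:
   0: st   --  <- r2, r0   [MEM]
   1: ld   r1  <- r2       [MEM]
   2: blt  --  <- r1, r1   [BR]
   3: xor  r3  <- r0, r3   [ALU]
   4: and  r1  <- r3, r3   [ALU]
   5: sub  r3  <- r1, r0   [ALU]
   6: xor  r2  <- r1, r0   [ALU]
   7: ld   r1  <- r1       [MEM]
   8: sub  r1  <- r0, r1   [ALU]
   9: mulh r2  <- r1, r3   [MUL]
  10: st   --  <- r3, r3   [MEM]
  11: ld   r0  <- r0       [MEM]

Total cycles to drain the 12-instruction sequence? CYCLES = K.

CYCLES = 10

0. st.MEM @i0  | no-port MEM/MEM
1. ld.MEM @i1  | RAW r1
2. blt.BR xor.ALU @i2&i3  | dual
3. and.ALU @i4  | RAW r1
4. sub.ALU xor.ALU @i5&i6  | dual
5. ld.MEM @i7  | RAW+WAW r1
6. sub.ALU @i8  | RAW r1
7. mulh.MUL @i9  | no-port MUL/MEM
8. st.MEM @i10  | no-port MEM/MEM
9. ld.MEM @i11  | tail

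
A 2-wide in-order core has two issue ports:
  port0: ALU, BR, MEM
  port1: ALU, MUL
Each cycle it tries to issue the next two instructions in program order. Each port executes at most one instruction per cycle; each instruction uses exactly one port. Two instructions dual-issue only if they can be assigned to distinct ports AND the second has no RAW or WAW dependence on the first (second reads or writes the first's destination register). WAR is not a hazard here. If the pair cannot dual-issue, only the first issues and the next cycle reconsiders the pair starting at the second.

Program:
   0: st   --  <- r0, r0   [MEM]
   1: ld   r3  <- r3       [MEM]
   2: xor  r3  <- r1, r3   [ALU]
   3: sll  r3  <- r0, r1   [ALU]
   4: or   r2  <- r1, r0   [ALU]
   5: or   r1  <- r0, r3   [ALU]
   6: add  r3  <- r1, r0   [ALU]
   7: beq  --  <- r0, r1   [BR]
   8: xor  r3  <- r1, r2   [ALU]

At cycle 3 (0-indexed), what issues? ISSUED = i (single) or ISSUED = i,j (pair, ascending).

c0: i0 st.MEM  no-port MEM/MEM
c1: i1 ld.MEM  RAW+WAW r3
c2: i2 xor.ALU  WAW r3
c3: i3+i4 sll.ALU or.ALU  2-wide
c4: i5 or.ALU  RAW r1
c5: i6+i7 add.ALU beq.BR  2-wide
c6: i8 xor.ALU  tail

ISSUED = 3,4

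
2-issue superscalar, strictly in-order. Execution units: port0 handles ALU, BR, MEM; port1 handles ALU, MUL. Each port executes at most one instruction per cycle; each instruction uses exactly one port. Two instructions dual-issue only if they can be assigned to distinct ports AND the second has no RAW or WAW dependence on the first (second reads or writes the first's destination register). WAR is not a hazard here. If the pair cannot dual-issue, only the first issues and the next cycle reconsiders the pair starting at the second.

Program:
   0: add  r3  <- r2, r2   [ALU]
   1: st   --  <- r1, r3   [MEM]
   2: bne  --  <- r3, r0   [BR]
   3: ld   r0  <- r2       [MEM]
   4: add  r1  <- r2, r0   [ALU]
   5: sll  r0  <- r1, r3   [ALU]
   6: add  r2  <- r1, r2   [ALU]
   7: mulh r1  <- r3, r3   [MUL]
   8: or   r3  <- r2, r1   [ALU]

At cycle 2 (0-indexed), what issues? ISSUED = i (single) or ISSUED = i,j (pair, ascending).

#0 head=0: add i0 RAW r3
#1 head=1: st i1 no-port MEM/BR
#2 head=2: bne i2 no-port BR/MEM
#3 head=3: ld i3 RAW r0
#4 head=4: add i4 RAW r1
#5 head=5: sll/add i5&i6 dual
#6 head=7: mulh i7 RAW r1
#7 head=8: or i8 tail

ISSUED = 2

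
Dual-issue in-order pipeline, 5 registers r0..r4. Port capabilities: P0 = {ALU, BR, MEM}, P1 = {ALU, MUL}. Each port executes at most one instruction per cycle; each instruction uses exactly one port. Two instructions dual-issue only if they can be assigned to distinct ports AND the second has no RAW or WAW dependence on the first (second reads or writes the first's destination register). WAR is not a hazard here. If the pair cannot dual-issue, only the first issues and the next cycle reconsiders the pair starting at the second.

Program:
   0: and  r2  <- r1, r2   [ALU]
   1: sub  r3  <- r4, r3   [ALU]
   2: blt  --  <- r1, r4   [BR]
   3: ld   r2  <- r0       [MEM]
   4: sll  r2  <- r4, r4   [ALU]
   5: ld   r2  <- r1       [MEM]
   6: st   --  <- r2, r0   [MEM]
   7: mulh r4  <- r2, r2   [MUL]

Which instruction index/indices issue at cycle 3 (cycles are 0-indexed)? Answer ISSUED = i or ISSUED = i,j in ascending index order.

#0 head=0: and.ALU sub.ALU i0+i1 pair
#1 head=2: blt.BR i2 no-port BR/MEM
#2 head=3: ld.MEM i3 WAW r2
#3 head=4: sll.ALU i4 WAW r2
#4 head=5: ld.MEM i5 no-port MEM/MEM
#5 head=6: st.MEM mulh.MUL i6+i7 pair

ISSUED = 4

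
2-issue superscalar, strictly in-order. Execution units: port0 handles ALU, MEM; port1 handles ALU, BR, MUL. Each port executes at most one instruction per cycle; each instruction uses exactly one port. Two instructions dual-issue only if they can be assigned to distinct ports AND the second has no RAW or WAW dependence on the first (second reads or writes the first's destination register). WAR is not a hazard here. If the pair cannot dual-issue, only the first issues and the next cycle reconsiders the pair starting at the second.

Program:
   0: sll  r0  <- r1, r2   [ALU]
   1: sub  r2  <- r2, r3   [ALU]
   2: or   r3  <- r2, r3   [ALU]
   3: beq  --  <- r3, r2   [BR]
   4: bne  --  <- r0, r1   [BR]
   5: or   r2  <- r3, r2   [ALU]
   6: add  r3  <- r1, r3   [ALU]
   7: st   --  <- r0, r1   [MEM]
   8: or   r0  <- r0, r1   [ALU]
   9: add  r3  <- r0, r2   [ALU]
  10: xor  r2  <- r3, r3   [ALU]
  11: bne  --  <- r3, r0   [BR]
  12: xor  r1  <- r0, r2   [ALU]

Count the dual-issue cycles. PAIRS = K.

PAIRS = 4

t=0 i0&i1:sll.ALU sub.ALU ; pair
t=1 i2:or.ALU ; RAW r3
t=2 i3:beq.BR ; no-port BR/BR
t=3 i4&i5:bne.BR or.ALU ; pair
t=4 i6&i7:add.ALU st.MEM ; pair
t=5 i8:or.ALU ; RAW r0
t=6 i9:add.ALU ; RAW r3
t=7 i10&i11:xor.ALU bne.BR ; pair
t=8 i12:xor.ALU ; tail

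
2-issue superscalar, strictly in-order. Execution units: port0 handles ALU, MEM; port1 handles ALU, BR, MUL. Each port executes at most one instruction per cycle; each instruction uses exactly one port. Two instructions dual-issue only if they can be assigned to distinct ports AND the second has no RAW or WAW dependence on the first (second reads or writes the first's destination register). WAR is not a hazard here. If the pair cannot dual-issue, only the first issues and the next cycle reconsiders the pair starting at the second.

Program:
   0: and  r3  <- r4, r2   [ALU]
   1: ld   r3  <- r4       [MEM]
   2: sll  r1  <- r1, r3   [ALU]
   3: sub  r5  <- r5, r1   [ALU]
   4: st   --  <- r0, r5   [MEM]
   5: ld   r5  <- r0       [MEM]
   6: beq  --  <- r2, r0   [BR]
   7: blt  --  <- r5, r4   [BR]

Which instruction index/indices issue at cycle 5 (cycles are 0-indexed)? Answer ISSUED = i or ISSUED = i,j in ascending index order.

ISSUED = 5,6

  cy0 -> i0 (and.ALU) WAW r3
  cy1 -> i1 (ld.MEM) RAW r3
  cy2 -> i2 (sll.ALU) RAW r1
  cy3 -> i3 (sub.ALU) RAW r5
  cy4 -> i4 (st.MEM) no-port MEM/MEM
  cy5 -> i5&i6 (ld.MEM beq.BR) 2-wide
  cy6 -> i7 (blt.BR) tail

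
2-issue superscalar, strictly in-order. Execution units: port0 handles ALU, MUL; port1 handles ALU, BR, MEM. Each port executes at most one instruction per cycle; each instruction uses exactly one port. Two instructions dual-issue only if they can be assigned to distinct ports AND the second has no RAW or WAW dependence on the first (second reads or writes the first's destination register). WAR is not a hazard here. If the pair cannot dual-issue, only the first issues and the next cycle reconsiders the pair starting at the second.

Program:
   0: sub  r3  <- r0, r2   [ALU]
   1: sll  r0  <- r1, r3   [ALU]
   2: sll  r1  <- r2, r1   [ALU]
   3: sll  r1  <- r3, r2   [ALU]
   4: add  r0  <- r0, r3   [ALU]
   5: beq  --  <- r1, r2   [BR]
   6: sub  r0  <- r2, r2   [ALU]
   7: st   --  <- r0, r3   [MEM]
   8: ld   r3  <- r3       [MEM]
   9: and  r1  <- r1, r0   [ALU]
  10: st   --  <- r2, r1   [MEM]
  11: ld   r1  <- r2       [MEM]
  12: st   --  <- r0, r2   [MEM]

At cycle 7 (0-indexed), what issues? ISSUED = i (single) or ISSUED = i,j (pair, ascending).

0. sub.ALU @i0  | RAW r3
1. sll.ALU;sll.ALU @i1&i2  | 2-wide
2. sll.ALU;add.ALU @i3&i4  | 2-wide
3. beq.BR;sub.ALU @i5&i6  | 2-wide
4. st.MEM @i7  | no-port MEM/MEM
5. ld.MEM;and.ALU @i8&i9  | 2-wide
6. st.MEM @i10  | no-port MEM/MEM
7. ld.MEM @i11  | no-port MEM/MEM
8. st.MEM @i12  | tail

ISSUED = 11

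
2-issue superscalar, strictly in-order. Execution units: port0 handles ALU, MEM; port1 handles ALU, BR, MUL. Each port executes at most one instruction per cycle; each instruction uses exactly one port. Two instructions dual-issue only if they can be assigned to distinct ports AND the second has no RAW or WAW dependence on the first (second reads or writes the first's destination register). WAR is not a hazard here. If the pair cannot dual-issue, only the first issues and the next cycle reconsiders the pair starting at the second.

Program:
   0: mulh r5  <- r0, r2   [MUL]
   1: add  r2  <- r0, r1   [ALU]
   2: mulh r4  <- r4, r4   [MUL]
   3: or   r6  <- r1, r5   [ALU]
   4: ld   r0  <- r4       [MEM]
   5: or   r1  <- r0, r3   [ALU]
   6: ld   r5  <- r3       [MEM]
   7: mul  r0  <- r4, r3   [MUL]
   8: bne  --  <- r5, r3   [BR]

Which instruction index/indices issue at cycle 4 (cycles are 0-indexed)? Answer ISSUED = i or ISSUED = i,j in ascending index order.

c0: i0,i1 mulh+add  dual
c1: i2,i3 mulh+or  dual
c2: i4 ld  RAW r0
c3: i5,i6 or+ld  dual
c4: i7 mul  no-port MUL/BR
c5: i8 bne  tail

ISSUED = 7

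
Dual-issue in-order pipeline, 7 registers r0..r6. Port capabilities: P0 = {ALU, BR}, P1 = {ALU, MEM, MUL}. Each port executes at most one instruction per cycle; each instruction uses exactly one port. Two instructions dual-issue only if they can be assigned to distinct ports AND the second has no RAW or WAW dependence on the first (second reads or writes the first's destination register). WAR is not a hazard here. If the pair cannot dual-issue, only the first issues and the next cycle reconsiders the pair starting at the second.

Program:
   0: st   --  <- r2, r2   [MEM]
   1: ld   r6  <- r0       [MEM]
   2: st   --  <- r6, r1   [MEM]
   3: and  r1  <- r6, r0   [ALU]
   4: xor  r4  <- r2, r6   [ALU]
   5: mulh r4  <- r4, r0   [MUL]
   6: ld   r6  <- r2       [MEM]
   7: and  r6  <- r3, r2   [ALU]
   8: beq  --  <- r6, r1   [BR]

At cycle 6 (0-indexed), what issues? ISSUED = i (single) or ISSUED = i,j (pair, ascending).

ISSUED = 7

0. st.MEM @i0  | no-port MEM/MEM
1. ld.MEM @i1  | no-port MEM/MEM
2. st.MEM+and.ALU @i2&i3  | pair
3. xor.ALU @i4  | RAW+WAW r4
4. mulh.MUL @i5  | no-port MUL/MEM
5. ld.MEM @i6  | WAW r6
6. and.ALU @i7  | RAW r6
7. beq.BR @i8  | tail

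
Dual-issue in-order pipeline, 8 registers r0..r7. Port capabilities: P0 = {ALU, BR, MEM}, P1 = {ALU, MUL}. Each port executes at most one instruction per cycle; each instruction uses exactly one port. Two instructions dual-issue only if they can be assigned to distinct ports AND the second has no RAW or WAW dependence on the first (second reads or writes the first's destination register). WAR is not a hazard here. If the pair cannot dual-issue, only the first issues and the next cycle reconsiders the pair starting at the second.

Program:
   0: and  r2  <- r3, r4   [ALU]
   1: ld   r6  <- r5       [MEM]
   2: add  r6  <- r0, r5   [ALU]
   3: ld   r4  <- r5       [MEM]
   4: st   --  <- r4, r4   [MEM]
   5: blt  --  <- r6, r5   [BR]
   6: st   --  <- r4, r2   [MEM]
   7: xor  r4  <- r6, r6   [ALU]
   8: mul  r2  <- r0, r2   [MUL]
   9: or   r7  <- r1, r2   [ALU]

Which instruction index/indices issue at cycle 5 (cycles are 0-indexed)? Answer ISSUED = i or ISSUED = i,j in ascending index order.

t=0 i0&i1:and.ALU+ld.MEM ; 2-wide
t=1 i2&i3:add.ALU+ld.MEM ; 2-wide
t=2 i4:st.MEM ; no-port MEM/BR
t=3 i5:blt.BR ; no-port BR/MEM
t=4 i6&i7:st.MEM+xor.ALU ; 2-wide
t=5 i8:mul.MUL ; RAW r2
t=6 i9:or.ALU ; tail

ISSUED = 8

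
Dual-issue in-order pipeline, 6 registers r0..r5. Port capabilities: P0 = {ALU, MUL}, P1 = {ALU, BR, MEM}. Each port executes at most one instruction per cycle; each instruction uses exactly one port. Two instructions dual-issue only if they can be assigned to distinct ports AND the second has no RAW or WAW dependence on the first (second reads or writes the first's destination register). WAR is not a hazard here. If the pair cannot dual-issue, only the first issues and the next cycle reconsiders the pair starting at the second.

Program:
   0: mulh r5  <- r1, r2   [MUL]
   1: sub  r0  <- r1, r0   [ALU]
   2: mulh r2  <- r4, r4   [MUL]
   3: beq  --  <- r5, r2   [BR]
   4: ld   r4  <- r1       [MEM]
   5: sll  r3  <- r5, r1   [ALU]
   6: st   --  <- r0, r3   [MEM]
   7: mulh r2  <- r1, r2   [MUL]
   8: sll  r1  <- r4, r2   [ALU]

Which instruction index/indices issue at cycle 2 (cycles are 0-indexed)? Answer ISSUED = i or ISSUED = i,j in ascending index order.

t=0 i0/i1:mulh;sub ; pair
t=1 i2:mulh ; RAW r2
t=2 i3:beq ; no-port BR/MEM
t=3 i4/i5:ld;sll ; pair
t=4 i6/i7:st;mulh ; pair
t=5 i8:sll ; tail

ISSUED = 3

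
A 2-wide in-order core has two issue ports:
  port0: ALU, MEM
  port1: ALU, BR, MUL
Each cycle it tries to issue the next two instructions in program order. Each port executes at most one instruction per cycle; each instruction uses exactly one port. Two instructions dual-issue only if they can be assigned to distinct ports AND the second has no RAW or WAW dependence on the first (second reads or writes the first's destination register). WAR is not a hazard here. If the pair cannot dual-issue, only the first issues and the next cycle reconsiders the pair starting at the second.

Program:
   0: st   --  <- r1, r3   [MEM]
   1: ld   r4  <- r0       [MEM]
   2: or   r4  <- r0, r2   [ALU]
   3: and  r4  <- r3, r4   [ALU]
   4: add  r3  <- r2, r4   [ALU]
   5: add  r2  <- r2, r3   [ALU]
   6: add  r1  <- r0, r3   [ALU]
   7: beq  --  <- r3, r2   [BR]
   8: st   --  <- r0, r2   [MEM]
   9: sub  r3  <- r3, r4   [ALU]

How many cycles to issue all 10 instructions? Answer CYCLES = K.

0. st.MEM @i0  | no-port MEM/MEM
1. ld.MEM @i1  | WAW r4
2. or.ALU @i2  | RAW+WAW r4
3. and.ALU @i3  | RAW r4
4. add.ALU @i4  | RAW r3
5. add.ALU+add.ALU @i5/i6  | pair
6. beq.BR+st.MEM @i7/i8  | pair
7. sub.ALU @i9  | tail

CYCLES = 8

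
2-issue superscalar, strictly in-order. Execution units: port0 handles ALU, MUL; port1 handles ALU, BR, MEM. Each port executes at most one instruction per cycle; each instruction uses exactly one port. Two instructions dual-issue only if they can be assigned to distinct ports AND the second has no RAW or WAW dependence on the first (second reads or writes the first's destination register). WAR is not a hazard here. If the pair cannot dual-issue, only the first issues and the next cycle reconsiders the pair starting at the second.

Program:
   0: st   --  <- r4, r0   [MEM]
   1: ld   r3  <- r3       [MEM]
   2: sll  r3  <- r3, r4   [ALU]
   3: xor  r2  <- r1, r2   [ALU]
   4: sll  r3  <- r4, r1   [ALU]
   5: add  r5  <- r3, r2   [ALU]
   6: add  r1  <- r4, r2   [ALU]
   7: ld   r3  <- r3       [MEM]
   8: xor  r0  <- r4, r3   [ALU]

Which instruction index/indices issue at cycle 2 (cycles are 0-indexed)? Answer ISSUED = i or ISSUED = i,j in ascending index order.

ISSUED = 2,3

t=0 i0:st.MEM ; no-port MEM/MEM
t=1 i1:ld.MEM ; RAW+WAW r3
t=2 i2/i3:sll.ALU xor.ALU ; 2-wide
t=3 i4:sll.ALU ; RAW r3
t=4 i5/i6:add.ALU add.ALU ; 2-wide
t=5 i7:ld.MEM ; RAW r3
t=6 i8:xor.ALU ; tail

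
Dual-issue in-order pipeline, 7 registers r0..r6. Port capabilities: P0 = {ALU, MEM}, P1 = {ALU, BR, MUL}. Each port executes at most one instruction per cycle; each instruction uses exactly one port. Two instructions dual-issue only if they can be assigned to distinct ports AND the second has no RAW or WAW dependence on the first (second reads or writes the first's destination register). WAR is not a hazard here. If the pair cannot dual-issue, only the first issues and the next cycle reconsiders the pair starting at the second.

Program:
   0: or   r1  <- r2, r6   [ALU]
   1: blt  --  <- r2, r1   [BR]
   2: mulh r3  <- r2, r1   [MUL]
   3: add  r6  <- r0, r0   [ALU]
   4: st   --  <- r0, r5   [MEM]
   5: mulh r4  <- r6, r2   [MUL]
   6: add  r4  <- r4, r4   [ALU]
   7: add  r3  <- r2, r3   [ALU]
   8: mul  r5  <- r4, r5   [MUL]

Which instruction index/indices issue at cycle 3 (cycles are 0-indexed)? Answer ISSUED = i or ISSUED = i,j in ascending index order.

ISSUED = 4,5

0. or @i0  | RAW r1
1. blt @i1  | no-port BR/MUL
2. mulh add @i2+i3  | dual
3. st mulh @i4+i5  | dual
4. add add @i6+i7  | dual
5. mul @i8  | tail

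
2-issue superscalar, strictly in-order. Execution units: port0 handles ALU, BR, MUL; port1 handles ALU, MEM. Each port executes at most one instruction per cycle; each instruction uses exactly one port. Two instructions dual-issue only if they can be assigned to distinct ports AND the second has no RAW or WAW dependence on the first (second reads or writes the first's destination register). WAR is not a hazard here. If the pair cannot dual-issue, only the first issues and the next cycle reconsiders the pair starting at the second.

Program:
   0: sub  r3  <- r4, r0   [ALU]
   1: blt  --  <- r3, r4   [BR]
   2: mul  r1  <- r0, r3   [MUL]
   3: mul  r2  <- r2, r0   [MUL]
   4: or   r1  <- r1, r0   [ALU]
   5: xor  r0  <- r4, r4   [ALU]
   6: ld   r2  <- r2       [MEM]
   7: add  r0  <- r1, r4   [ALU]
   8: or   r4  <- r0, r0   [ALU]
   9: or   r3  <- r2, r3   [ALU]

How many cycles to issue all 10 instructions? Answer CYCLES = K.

CYCLES = 7

  cy0 -> i0 (sub) RAW r3
  cy1 -> i1 (blt) no-port BR/MUL
  cy2 -> i2 (mul) no-port MUL/MUL
  cy3 -> i3&i4 (mul;or) dual
  cy4 -> i5&i6 (xor;ld) dual
  cy5 -> i7 (add) RAW r0
  cy6 -> i8&i9 (or;or) dual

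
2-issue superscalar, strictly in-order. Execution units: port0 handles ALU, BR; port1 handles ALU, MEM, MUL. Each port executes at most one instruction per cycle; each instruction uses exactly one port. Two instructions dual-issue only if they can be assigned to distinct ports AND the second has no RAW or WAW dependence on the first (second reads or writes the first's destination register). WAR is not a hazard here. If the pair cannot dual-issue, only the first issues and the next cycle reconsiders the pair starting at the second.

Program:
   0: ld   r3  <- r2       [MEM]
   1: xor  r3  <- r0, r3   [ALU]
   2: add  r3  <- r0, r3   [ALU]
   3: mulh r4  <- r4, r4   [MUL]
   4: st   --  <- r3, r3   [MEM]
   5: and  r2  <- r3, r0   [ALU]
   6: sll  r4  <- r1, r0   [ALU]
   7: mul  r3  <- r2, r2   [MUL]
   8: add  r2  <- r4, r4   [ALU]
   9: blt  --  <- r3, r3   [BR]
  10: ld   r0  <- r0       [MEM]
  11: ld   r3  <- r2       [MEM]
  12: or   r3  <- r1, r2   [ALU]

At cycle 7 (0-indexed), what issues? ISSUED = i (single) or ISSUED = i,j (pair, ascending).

ISSUED = 11

[0] i0  ld  -- RAW+WAW r3
[1] i1  xor  -- RAW+WAW r3
[2] i2&i3  add mulh  -- 2-wide
[3] i4&i5  st and  -- 2-wide
[4] i6&i7  sll mul  -- 2-wide
[5] i8&i9  add blt  -- 2-wide
[6] i10  ld  -- no-port MEM/MEM
[7] i11  ld  -- WAW r3
[8] i12  or  -- tail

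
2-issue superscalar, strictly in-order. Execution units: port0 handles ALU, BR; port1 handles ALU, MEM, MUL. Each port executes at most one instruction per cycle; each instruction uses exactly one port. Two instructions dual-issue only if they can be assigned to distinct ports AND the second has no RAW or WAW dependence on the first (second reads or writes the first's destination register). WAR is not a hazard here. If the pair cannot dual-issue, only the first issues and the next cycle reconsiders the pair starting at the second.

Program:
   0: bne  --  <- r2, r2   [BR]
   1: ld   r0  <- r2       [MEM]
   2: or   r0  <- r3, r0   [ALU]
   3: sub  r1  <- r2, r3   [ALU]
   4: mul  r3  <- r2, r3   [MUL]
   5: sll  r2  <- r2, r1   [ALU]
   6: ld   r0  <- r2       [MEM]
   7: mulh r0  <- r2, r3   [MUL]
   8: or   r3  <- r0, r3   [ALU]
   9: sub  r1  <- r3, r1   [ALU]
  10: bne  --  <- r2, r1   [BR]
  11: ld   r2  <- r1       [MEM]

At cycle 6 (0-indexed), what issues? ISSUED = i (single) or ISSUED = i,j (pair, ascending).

ISSUED = 9

[0] i0&i1  bne.BR;ld.MEM  -- dual
[1] i2&i3  or.ALU;sub.ALU  -- dual
[2] i4&i5  mul.MUL;sll.ALU  -- dual
[3] i6  ld.MEM  -- no-port MEM/MUL
[4] i7  mulh.MUL  -- RAW r0
[5] i8  or.ALU  -- RAW r3
[6] i9  sub.ALU  -- RAW r1
[7] i10&i11  bne.BR;ld.MEM  -- dual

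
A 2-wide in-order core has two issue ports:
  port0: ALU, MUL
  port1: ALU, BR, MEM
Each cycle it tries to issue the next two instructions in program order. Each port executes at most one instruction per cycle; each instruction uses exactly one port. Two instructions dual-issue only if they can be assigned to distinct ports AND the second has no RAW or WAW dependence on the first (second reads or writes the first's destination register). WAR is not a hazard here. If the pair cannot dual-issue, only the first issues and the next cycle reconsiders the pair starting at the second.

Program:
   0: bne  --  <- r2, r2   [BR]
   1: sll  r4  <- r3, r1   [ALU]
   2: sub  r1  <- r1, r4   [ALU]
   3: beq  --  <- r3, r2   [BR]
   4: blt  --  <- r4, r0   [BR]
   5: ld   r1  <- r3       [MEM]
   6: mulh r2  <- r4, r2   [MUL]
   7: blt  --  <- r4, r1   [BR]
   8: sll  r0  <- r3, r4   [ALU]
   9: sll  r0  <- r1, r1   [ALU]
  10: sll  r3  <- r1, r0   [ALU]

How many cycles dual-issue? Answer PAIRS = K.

PAIRS = 4

#0 head=0: bne;sll i0,i1 dual
#1 head=2: sub;beq i2,i3 dual
#2 head=4: blt i4 no-port BR/MEM
#3 head=5: ld;mulh i5,i6 dual
#4 head=7: blt;sll i7,i8 dual
#5 head=9: sll i9 RAW r0
#6 head=10: sll i10 tail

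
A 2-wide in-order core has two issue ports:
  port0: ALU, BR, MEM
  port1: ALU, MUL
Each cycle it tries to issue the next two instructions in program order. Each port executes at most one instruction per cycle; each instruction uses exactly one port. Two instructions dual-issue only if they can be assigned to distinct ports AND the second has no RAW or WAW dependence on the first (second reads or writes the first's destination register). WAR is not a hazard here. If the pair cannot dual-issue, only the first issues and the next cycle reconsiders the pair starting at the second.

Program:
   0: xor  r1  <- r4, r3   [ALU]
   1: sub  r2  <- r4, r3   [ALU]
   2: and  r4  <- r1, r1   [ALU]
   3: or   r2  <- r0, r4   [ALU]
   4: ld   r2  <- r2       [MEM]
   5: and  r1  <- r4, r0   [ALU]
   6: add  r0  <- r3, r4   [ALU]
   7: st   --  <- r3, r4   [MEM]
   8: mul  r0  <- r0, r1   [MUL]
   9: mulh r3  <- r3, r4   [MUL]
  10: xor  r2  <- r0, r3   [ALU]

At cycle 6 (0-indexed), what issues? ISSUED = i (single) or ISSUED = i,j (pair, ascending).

ISSUED = 9

0. xor.ALU/sub.ALU @i0+i1  | pair
1. and.ALU @i2  | RAW r4
2. or.ALU @i3  | RAW+WAW r2
3. ld.MEM/and.ALU @i4+i5  | pair
4. add.ALU/st.MEM @i6+i7  | pair
5. mul.MUL @i8  | no-port MUL/MUL
6. mulh.MUL @i9  | RAW r3
7. xor.ALU @i10  | tail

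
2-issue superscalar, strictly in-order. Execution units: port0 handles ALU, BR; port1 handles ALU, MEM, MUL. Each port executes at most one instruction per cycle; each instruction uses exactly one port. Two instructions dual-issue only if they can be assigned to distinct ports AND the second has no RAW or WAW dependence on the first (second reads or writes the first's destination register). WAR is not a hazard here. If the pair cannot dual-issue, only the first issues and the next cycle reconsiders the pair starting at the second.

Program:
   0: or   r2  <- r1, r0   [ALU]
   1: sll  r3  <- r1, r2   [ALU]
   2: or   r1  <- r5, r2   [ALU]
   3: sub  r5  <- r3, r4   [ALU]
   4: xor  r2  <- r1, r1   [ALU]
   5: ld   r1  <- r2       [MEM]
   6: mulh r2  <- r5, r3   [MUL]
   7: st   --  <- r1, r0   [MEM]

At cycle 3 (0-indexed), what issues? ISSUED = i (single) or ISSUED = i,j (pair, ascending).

[0] i0  or  -- RAW r2
[1] i1+i2  sll or  -- 2-wide
[2] i3+i4  sub xor  -- 2-wide
[3] i5  ld  -- no-port MEM/MUL
[4] i6  mulh  -- no-port MUL/MEM
[5] i7  st  -- tail

ISSUED = 5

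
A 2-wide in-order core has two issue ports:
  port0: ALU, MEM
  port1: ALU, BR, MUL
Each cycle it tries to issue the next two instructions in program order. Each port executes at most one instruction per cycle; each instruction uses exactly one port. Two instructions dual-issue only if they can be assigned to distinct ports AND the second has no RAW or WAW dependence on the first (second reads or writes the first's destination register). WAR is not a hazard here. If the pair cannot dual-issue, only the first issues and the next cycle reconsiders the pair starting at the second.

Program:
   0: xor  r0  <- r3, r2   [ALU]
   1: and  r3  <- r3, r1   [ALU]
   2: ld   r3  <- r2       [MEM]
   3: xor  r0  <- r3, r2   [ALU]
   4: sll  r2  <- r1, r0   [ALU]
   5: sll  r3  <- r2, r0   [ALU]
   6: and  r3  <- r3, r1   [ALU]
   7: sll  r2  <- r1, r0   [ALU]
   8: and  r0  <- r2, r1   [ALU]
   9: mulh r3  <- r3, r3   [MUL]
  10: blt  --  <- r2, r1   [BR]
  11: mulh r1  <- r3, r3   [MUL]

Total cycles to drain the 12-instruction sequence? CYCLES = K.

CYCLES = 9

[0] i0+i1  xor.ALU/and.ALU  -- 2-wide
[1] i2  ld.MEM  -- RAW r3
[2] i3  xor.ALU  -- RAW r0
[3] i4  sll.ALU  -- RAW r2
[4] i5  sll.ALU  -- RAW+WAW r3
[5] i6+i7  and.ALU/sll.ALU  -- 2-wide
[6] i8+i9  and.ALU/mulh.MUL  -- 2-wide
[7] i10  blt.BR  -- no-port BR/MUL
[8] i11  mulh.MUL  -- tail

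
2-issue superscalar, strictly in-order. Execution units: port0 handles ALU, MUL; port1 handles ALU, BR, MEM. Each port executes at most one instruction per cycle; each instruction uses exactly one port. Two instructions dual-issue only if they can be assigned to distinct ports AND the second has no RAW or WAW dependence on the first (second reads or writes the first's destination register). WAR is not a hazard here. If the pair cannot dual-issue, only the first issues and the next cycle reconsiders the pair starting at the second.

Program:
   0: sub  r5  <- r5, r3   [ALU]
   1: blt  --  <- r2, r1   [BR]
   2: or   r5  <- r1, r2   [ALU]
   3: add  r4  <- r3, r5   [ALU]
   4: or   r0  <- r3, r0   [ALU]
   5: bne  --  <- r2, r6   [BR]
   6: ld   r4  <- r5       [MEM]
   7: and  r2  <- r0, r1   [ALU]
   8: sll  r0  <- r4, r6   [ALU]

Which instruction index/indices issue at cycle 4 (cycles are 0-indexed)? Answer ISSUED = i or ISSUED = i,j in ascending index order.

ISSUED = 6,7

c0: i0,i1 sub;blt  pair
c1: i2 or  RAW r5
c2: i3,i4 add;or  pair
c3: i5 bne  no-port BR/MEM
c4: i6,i7 ld;and  pair
c5: i8 sll  tail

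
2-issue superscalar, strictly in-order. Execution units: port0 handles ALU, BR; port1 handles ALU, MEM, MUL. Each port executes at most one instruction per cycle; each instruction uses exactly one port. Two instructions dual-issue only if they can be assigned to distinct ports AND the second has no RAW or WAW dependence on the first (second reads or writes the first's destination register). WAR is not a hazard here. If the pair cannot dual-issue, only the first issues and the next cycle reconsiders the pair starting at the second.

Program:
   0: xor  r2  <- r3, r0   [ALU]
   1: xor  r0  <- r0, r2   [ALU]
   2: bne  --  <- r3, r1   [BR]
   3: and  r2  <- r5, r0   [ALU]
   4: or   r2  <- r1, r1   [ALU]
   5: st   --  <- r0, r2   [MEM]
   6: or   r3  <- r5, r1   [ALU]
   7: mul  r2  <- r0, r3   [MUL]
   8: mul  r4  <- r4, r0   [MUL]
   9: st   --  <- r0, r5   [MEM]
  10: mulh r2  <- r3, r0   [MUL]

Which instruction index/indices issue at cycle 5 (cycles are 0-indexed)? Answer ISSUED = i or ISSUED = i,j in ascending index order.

ISSUED = 7

t=0 i0:xor ; RAW r2
t=1 i1+i2:xor+bne ; 2-wide
t=2 i3:and ; WAW r2
t=3 i4:or ; RAW r2
t=4 i5+i6:st+or ; 2-wide
t=5 i7:mul ; no-port MUL/MUL
t=6 i8:mul ; no-port MUL/MEM
t=7 i9:st ; no-port MEM/MUL
t=8 i10:mulh ; tail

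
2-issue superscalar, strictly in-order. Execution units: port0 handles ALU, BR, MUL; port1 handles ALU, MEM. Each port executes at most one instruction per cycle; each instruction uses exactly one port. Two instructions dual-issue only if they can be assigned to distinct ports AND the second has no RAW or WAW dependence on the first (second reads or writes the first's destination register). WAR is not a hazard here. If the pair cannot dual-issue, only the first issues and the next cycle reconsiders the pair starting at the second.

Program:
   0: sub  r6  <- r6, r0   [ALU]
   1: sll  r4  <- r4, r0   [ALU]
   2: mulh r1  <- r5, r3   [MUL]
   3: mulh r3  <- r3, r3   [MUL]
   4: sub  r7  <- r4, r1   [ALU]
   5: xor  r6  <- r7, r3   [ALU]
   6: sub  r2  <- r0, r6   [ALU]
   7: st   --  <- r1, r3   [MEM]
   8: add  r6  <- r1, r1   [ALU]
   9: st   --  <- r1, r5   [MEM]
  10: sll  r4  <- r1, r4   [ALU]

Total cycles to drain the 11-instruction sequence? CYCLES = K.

CYCLES = 7

[0] i0+i1  sub.ALU+sll.ALU  -- dual
[1] i2  mulh.MUL  -- no-port MUL/MUL
[2] i3+i4  mulh.MUL+sub.ALU  -- dual
[3] i5  xor.ALU  -- RAW r6
[4] i6+i7  sub.ALU+st.MEM  -- dual
[5] i8+i9  add.ALU+st.MEM  -- dual
[6] i10  sll.ALU  -- tail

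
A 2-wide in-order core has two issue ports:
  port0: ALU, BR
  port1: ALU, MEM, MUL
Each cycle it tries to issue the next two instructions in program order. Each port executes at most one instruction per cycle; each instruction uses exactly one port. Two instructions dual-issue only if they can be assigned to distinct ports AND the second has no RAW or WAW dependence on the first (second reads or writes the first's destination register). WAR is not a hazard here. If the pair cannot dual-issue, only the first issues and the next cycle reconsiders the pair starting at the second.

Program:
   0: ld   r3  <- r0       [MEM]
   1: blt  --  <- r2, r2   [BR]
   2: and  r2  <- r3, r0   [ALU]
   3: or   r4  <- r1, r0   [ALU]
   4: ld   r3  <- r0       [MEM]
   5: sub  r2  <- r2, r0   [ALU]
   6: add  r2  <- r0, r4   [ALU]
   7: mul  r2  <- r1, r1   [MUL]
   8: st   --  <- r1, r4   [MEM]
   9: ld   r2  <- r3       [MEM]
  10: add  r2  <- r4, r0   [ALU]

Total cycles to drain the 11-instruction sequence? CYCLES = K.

CYCLES = 8

  cy0 -> i0,i1 (ld blt) pair
  cy1 -> i2,i3 (and or) pair
  cy2 -> i4,i5 (ld sub) pair
  cy3 -> i6 (add) WAW r2
  cy4 -> i7 (mul) no-port MUL/MEM
  cy5 -> i8 (st) no-port MEM/MEM
  cy6 -> i9 (ld) WAW r2
  cy7 -> i10 (add) tail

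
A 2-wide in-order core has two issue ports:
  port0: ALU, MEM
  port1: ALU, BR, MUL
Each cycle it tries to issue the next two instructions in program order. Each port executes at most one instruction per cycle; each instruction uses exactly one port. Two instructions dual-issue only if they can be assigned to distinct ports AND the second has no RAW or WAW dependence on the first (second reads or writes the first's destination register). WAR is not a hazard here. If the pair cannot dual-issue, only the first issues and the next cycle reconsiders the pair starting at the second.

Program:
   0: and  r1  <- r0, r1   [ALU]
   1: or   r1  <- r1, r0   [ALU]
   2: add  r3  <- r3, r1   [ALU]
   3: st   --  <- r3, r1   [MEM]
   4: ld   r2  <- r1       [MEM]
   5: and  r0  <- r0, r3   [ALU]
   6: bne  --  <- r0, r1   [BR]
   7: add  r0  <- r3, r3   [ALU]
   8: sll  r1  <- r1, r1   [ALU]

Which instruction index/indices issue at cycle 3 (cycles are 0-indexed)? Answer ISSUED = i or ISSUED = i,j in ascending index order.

#0 head=0: and.ALU i0 RAW+WAW r1
#1 head=1: or.ALU i1 RAW r1
#2 head=2: add.ALU i2 RAW r3
#3 head=3: st.MEM i3 no-port MEM/MEM
#4 head=4: ld.MEM;and.ALU i4,i5 dual
#5 head=6: bne.BR;add.ALU i6,i7 dual
#6 head=8: sll.ALU i8 tail

ISSUED = 3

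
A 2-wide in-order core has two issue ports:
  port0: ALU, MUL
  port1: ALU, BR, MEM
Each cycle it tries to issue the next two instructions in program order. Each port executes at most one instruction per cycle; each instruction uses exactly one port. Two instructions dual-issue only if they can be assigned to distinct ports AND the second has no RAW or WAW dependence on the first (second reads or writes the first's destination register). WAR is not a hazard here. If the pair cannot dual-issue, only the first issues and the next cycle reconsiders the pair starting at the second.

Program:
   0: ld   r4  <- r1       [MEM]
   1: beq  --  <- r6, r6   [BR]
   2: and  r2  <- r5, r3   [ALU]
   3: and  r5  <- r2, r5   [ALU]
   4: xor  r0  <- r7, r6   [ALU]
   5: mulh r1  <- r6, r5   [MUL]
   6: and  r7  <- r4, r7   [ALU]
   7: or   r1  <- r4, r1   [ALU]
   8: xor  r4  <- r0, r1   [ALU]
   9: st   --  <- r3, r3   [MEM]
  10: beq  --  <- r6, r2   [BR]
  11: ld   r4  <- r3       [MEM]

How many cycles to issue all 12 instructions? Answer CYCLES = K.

CYCLES = 8

0. ld.MEM @i0  | no-port MEM/BR
1. beq.BR and.ALU @i1&i2  | dual
2. and.ALU xor.ALU @i3&i4  | dual
3. mulh.MUL and.ALU @i5&i6  | dual
4. or.ALU @i7  | RAW r1
5. xor.ALU st.MEM @i8&i9  | dual
6. beq.BR @i10  | no-port BR/MEM
7. ld.MEM @i11  | tail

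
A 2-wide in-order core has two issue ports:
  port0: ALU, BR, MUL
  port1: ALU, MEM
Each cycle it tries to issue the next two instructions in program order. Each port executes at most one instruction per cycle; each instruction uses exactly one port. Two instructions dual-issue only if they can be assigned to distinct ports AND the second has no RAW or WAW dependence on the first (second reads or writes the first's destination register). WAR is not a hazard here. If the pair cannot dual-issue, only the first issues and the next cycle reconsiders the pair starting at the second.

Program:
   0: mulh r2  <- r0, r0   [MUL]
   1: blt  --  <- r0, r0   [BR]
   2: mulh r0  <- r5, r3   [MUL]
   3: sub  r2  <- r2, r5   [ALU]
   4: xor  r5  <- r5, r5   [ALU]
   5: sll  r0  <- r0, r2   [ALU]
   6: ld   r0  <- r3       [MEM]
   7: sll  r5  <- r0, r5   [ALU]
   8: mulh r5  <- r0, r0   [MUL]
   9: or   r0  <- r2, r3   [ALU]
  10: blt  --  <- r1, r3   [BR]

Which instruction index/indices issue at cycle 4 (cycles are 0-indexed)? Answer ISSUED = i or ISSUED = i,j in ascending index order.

c0: i0 mulh.MUL  no-port MUL/BR
c1: i1 blt.BR  no-port BR/MUL
c2: i2/i3 mulh.MUL sub.ALU  dual
c3: i4/i5 xor.ALU sll.ALU  dual
c4: i6 ld.MEM  RAW r0
c5: i7 sll.ALU  WAW r5
c6: i8/i9 mulh.MUL or.ALU  dual
c7: i10 blt.BR  tail

ISSUED = 6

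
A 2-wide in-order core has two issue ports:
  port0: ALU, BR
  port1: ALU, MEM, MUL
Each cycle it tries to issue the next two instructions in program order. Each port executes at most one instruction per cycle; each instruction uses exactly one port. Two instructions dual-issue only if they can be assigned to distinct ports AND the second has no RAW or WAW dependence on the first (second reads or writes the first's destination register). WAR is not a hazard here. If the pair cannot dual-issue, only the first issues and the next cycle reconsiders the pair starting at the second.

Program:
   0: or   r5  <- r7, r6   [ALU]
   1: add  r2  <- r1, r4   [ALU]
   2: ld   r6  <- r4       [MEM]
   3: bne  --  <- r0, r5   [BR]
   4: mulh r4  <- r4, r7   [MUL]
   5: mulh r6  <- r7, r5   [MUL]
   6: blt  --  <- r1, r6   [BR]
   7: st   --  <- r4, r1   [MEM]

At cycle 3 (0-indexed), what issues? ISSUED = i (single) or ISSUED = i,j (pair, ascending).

ISSUED = 5

[0] i0+i1  or.ALU+add.ALU  -- 2-wide
[1] i2+i3  ld.MEM+bne.BR  -- 2-wide
[2] i4  mulh.MUL  -- no-port MUL/MUL
[3] i5  mulh.MUL  -- RAW r6
[4] i6+i7  blt.BR+st.MEM  -- 2-wide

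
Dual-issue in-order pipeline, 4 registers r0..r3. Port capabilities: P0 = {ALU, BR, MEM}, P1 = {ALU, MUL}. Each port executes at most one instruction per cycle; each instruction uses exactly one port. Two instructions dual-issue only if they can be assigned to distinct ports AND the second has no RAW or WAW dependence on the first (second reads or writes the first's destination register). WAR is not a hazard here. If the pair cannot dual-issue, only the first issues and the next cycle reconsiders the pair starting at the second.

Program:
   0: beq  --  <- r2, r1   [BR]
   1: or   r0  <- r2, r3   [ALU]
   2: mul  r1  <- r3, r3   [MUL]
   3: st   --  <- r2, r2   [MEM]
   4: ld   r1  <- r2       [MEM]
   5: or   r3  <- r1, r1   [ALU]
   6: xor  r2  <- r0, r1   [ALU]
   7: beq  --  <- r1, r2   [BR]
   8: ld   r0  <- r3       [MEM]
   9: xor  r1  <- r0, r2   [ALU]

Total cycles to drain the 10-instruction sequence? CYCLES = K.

0. beq.BR/or.ALU @i0,i1  | pair
1. mul.MUL/st.MEM @i2,i3  | pair
2. ld.MEM @i4  | RAW r1
3. or.ALU/xor.ALU @i5,i6  | pair
4. beq.BR @i7  | no-port BR/MEM
5. ld.MEM @i8  | RAW r0
6. xor.ALU @i9  | tail

CYCLES = 7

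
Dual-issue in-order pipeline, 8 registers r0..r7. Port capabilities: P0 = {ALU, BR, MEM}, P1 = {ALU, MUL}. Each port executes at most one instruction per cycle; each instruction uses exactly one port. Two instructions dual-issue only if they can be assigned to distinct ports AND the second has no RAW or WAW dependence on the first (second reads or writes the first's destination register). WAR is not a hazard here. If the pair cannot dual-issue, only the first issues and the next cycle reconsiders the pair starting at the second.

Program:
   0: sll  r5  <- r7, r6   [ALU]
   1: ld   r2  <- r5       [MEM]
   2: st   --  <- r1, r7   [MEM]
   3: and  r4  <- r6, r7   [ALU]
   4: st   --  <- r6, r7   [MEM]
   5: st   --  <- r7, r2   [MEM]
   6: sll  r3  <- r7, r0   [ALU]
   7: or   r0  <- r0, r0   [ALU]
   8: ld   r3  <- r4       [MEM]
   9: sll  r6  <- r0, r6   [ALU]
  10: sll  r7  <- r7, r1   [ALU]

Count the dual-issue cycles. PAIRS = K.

#0 head=0: sll.ALU i0 RAW r5
#1 head=1: ld.MEM i1 no-port MEM/MEM
#2 head=2: st.MEM+and.ALU i2/i3 dual
#3 head=4: st.MEM i4 no-port MEM/MEM
#4 head=5: st.MEM+sll.ALU i5/i6 dual
#5 head=7: or.ALU+ld.MEM i7/i8 dual
#6 head=9: sll.ALU+sll.ALU i9/i10 dual

PAIRS = 4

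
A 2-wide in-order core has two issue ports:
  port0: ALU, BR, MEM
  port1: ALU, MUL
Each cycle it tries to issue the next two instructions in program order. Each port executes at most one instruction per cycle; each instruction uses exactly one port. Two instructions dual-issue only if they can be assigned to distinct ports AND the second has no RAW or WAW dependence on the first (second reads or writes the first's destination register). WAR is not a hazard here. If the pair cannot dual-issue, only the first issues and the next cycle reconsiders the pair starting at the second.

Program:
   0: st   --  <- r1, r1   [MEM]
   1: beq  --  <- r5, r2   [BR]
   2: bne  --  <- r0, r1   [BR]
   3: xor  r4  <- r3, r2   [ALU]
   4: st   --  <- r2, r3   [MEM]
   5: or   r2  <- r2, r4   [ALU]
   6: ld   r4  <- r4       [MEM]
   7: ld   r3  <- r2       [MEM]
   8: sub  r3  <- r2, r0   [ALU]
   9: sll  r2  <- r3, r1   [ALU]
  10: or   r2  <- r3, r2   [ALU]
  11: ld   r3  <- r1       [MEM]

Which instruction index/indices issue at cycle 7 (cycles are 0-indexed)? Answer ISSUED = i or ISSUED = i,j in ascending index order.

ISSUED = 9

0. st @i0  | no-port MEM/BR
1. beq @i1  | no-port BR/BR
2. bne+xor @i2+i3  | dual
3. st+or @i4+i5  | dual
4. ld @i6  | no-port MEM/MEM
5. ld @i7  | WAW r3
6. sub @i8  | RAW r3
7. sll @i9  | RAW+WAW r2
8. or+ld @i10+i11  | dual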